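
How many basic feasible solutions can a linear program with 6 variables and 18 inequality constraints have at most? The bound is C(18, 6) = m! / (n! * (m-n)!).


Each vertex corresponds to some choice of n active constraints out of m, so the number of vertices is at most C(m, n) = m! / (n!(m-n)!).
m = 18, n = 6
Numerator: 18 * 17 * 16 * 15 * 14 * 13
Denominator: 6! = 720
C(18, 6) = 18564


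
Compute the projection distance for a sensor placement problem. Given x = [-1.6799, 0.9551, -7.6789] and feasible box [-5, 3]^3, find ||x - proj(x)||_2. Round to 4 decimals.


Project each component onto [-5, 3].
clip(-1.6799) = -1.6799, clip(0.9551) = 0.9551, clip(-7.6789) = -5.0
Projection = [-1.6799, 0.9551, -5.0]
Squared diffs: [0.0, 0.0, 7.1765]
Distance = sqrt(7.1765) = 2.6789


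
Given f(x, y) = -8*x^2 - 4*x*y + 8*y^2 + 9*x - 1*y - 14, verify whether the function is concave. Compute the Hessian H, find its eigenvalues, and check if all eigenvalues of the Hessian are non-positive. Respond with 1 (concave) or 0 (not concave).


The Hessian of f(x,y) = -8*x^2 - 4*x*y + 8*y^2 + 9*x - 1*y - 14 is:
H = [[-16, -4], [-4, 16]]
Trace = -16 + 16 = 0
Determinant = -16*16 - (-4)^2 = -272
Discriminant = (0)^2 - 4*-272 = 1088.0
Eigenvalues: lambda_1 = -16.4924, lambda_2 = 16.4924
The function is not concave.

0


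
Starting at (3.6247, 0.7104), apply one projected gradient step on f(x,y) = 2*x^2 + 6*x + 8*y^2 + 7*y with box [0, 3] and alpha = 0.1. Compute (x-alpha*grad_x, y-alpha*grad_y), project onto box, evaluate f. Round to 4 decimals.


Step 1: Compute gradient at (3.6247, 0.7104).
grad_x = 2*2*3.6247 + 6 = 20.4988
grad_y = 2*8*0.7104 + 7 = 18.3664
Step 2: Gradient step.
x_raw = 3.6247 - 0.1*20.4988 = 1.5748
y_raw = 0.7104 - 0.1*18.3664 = -1.1262
Step 3: Project onto [0, 3].
x_proj = clip(1.5748) = 1.5748
y_proj = clip(-1.1262) = 0.0
Step 4: Evaluate f.
f(1.5748, 0.0) = 14.409


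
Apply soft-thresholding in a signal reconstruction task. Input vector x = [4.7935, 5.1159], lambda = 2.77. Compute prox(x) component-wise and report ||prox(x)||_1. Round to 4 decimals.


Soft-thresholding with lambda = 2.77:
prox(4.7935) = sign(4.7935)*max(|4.7935| - 2.77, 0) = 2.0235
prox(5.1159) = sign(5.1159)*max(|5.1159| - 2.77, 0) = 2.3459
prox(x) = [2.0235, 2.3459]
||prox(x)||_1 = 2.0235 + 2.3459 = 4.3694


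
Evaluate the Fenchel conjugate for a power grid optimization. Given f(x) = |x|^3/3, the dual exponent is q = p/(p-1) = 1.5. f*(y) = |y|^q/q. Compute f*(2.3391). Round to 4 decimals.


The conjugate exponent q satisfies 1/p + 1/q = 1.
p = 3, so q = 3/(3 - 1) = 1.5
|y|^q = 2.3391^1.5 = 3.5774
f*(2.3391) = 3.5774 / 1.5 = 2.385


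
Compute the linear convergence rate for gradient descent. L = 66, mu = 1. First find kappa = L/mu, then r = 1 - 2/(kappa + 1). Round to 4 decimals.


Step 1: Compute the condition number.
kappa = L/mu = 66/1 = 66.0
Step 2: Compute the convergence rate.
r = 1 - 2/(kappa + 1) = 1 - 2*mu/(L + mu) = (L - mu)/(L + mu) = 65/67 = 0.9701


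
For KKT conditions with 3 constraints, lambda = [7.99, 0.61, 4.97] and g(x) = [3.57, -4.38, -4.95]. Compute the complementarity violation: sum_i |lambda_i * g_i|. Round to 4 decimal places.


KKT complementary slackness check:
lambda_1 * g_1 = 7.99 * 3.57 = 28.5243
lambda_2 * g_2 = 0.61 * -4.38 = -2.6718
lambda_3 * g_3 = 4.97 * -4.95 = -24.6015
Total violation = 28.5243 + 2.6718 + 24.6015 = 55.7976


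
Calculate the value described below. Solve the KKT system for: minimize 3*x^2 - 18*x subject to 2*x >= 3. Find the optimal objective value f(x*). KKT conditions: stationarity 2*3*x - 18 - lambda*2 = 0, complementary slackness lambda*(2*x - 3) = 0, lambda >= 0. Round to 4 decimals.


Step 1: Try lambda = 0 (constraint inactive).
Stationarity: 2*3*x - 18 = 0
x* = 18/(2*3) = 3.0
Check constraint: 2*3.0 = 6.0 >= 3 -- satisfied.
Step 2: Compute optimal value.
f(x*) = 3*3.0^2 - 18*3.0 = -27.0


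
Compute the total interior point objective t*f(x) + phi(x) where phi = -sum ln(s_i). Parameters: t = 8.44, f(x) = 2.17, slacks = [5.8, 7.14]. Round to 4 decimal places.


Step 1: Compute log-barrier.
ln values: [1.7579, 1.9657]
phi = -(1.7579 + 1.9657) = -3.7236
Step 2: Compute augmented objective.
t*f(x) = 8.44*2.17 = 18.3148
Total = 18.3148 - 3.7236 = 14.5912


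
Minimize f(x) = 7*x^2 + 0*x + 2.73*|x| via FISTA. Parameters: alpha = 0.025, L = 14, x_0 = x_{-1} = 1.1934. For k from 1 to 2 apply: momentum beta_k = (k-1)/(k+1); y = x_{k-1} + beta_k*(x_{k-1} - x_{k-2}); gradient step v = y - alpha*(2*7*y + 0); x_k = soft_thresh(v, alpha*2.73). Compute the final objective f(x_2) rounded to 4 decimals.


FISTA on f(x) = 7*x^2 + 0*x + 2.73*|x|
L = 14, alpha = 0.025
Iteration 1: beta = 0.0, y = 1.1934 + 0.0*(1.1934 - 1.1934) = 1.1934
  grad(y) = 16.7076, v = y - alpha*grad = 0.7757
  prox(v) = soft_thresh(0.7757, 0.0683) = 0.7075
Iteration 2: beta = 0.3333, y = 0.7075 + 0.3333*(0.7075 - 1.1934) = 0.5455
  grad(y) = 7.6367, v = y - alpha*grad = 0.3546
  prox(v) = soft_thresh(0.3546, 0.0683) = 0.2863
f(x_2) = 7*0.2863^2 + 0*0.2863 + 2.73*|0.2863| = 1.3555


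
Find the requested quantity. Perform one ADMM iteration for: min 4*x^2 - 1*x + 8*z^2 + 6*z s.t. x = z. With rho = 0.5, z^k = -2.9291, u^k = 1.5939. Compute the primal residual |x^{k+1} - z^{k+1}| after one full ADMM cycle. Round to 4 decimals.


ADMM iteration with rho = 0.5, z^k = -2.9291, u^k = 1.5939
Step 1: x-update.
Minimize 4*x^2 - 1*x + (0.5/2)*(x + 2.9291 + 1.5939)^2
FOC: (2*4 + 0.5)*x = 1 + 0.5*(-2.9291 - 1.5939)
x^{k+1} = -0.1484
Step 2: z-update.
Minimize 8*z^2 + 6*z + (0.5/2)*(-0.1484 - z + 1.5939)^2
FOC: (2*8 + 0.5)*z = -6 + 0.5*(-0.1484 + 1.5939)
z^{k+1} = -0.3198
Step 3: u-update.
u^{k+1} = 1.5939 - 0.1484 + 0.3198 = 1.7653
Step 4: Primal residual = |-0.1484 + 0.3198| = 0.1714


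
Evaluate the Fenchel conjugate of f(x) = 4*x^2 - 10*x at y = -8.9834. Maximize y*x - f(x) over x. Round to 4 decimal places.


f*(y) = sup_x {y*x - a*x^2 - b*x} = sup_x {(y-b)*x - a*x^2}
FOC: (y - b) - 2a*x = 0 => x* = (y - b)/(2a)
x* = (-8.9834 + 10)/(2*4) = 0.1271
f*(-8.9834) = (y-b)^2/(4a) = (-8.9834 + 10)^2/(4*4)
= 1.0335/16 = 0.0646


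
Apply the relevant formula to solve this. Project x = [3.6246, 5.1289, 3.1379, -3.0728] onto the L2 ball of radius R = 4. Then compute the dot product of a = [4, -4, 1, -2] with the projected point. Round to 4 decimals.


Step 1: Compute ||x|| (intermediates to 6 decimals).
||x|| = sqrt(3.6246^2 + 5.1289^2 + 3.1379^2 + (-3.0728)^2) = 7.663671
Step 2: Project.
Since ||x|| > R, scale = R/||x|| = 4/7.663671 = 0.521943, proj(x) = scale * x
proj(x) = [1.891835, 2.676993, 1.637805, -1.603826]
Step 3: Dot product.
a^T * proj(x) = 4*1.891835 - 4*2.676993 + 1*1.637805 - 2*(-1.603826) = 1.7048


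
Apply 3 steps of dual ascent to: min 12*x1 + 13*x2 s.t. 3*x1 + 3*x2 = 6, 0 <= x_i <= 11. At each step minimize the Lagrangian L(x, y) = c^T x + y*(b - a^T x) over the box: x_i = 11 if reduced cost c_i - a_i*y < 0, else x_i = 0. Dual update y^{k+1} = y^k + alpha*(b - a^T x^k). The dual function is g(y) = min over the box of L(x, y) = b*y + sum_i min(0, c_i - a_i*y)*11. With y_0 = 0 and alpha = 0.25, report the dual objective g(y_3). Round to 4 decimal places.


Dual ascent for LP: min 12*x1 + 13*x2, 3*x1 + 3*x2 = 6, 0 <= x_i <= 11
Step 1: y^k = 0.0, reduced costs: (12.0, 13.0)
  x^k = (0.0, 0.0), subgradient = b - a^T x = 6.0
  y^{k+1} = 0.0 + 0.25*6.0 = 1.5
Step 2: y^k = 1.5, reduced costs: (7.5, 8.5)
  x^k = (0.0, 0.0), subgradient = b - a^T x = 6.0
  y^{k+1} = 1.5 + 0.25*6.0 = 3.0
Step 3: y^k = 3.0, reduced costs: (3.0, 4.0)
  x^k = (0.0, 0.0), subgradient = b - a^T x = 6.0
  y^{k+1} = 3.0 + 0.25*6.0 = 4.5
Dual objective at y_3 = 4.5: reduced costs (-1.5, -0.5), box minimizer x = (11.0, 11.0)
g(y_3) = b*y + (c1 - a1*y)*x1 + (c2 - a2*y)*x2 = 6*4.5 + (-1.5)*11.0 + (-0.5)*11.0 = 27.0 - 16.5 - 5.5 = 5.0


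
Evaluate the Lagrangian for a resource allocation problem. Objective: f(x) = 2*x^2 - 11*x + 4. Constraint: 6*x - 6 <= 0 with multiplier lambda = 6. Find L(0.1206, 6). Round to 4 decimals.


Step 1: Evaluate f(x).
f(0.1206) = 2*0.1206^2 - 11*0.1206 + 4 = 2.7025
Step 2: Evaluate g(x).
g(0.1206) = 6*0.1206 - 6 = -5.2764
Step 3: Compute Lagrangian.
L = 2.7025 + 6*-5.2764 = -28.9559


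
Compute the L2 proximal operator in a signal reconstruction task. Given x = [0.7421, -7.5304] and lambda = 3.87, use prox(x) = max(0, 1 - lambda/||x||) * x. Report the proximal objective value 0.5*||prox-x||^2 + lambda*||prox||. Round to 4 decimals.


Step 1: Compute ||x||.
||x|| = 7.5669
Step 2: Compute scaling factor.
scale = max(0, 1 - 3.87/7.5669) = 0.4886
Step 3: prox(x) = [0.3626, -3.6791]
||prox(x)|| = 3.6969
Step 4: Proximal objective.
0.5*||prox-x||^2 = 7.4885
lambda*||prox|| = 14.307
Total = 21.7954


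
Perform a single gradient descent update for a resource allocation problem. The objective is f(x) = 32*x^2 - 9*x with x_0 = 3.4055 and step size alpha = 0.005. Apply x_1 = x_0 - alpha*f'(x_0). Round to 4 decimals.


We compute the gradient at x_0 and apply the update.
f'(x) = 64*x - 9
f'(3.4055) = 64*3.4055 - 9 = 208.952
x_1 = 3.4055 - 0.005*208.952 = 2.3607


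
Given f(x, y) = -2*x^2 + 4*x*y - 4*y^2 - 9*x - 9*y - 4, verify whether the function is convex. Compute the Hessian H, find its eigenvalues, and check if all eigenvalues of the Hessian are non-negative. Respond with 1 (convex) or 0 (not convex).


The Hessian of f(x,y) = -2*x^2 + 4*x*y - 4*y^2 - 9*x - 9*y - 4 is:
H = [[-4, 4], [4, -8]]
Trace = -4 - 8 = -12
Determinant = -4*-8 - (4)^2 = 16
Discriminant = (-12)^2 - 4*16 = 80.0
Eigenvalues: lambda_1 = -10.4721, lambda_2 = -1.5279
The function is not convex.

0


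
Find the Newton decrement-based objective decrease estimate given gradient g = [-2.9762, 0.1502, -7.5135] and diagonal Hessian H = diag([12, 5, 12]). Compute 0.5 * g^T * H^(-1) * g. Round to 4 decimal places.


Step 1: H is diagonal, so H^(-1) * g = [-0.248, 0.03, -0.6261].
Step 2: g^T H^(-1) g = sum_i g_i^2 / H_ii
  = (-2.9762)^2/12 + (0.1502)^2/5 + (-7.5135)^2/12
  = 0.7381 + 0.0045 + 4.7044 = 5.447
Step 3: Objective decrease = 0.5 * g^T H^(-1) g = 2.7235


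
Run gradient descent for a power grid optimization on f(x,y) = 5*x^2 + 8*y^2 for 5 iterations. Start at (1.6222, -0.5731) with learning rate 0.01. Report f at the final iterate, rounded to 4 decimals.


Gradient descent on f(x,y) = 5*x^2 + 8*y^2.
Starting point: (1.6222, -0.5731), alpha = 0.01
Step 1: grad_x = 2*5*1.6222 = 16.222, grad_y = 2*8*-0.5731 = -9.1696
  x_1 = 1.6222 - 0.01*16.222 = 1.46
  y_1 = -0.5731 - 0.01*-9.1696 = -0.4814
Step 2: grad_x = 2*5*1.46 = 14.5998, grad_y = 2*8*-0.4814 = -7.7025
  x_2 = 1.46 - 0.01*14.5998 = 1.314
  y_2 = -0.4814 - 0.01*-7.7025 = -0.4044
Step 3: grad_x = 2*5*1.314 = 13.1398, grad_y = 2*8*-0.4044 = -6.4701
  x_3 = 1.314 - 0.01*13.1398 = 1.1826
  y_3 = -0.4044 - 0.01*-6.4701 = -0.3397
Step 4: grad_x = 2*5*1.1826 = 11.8258, grad_y = 2*8*-0.3397 = -5.4349
  x_4 = 1.1826 - 0.01*11.8258 = 1.0643
  y_4 = -0.3397 - 0.01*-5.4349 = -0.2853
Step 5: grad_x = 2*5*1.0643 = 10.6433, grad_y = 2*8*-0.2853 = -4.5653
  x_5 = 1.0643 - 0.01*10.6433 = 0.9579
  y_5 = -0.2853 - 0.01*-4.5653 = -0.2397
f(0.9579, -0.2397) = 5*0.9579^2 + 8*(-0.2397)^2 = 5.0474


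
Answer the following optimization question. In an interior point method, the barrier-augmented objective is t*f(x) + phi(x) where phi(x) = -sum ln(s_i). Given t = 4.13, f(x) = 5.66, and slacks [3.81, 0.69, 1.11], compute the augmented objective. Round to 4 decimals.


Step 1: Compute log-barrier.
ln values: [1.3376, -0.3711, 0.1044]
phi = -(1.3376 - 0.3711 + 0.1044) = -1.0709
Step 2: Compute augmented objective.
t*f(x) = 4.13*5.66 = 23.3758
Total = 23.3758 - 1.0709 = 22.3049


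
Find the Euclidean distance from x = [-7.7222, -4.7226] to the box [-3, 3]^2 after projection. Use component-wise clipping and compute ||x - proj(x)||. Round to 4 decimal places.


Project each component onto [-3, 3].
clip(-7.7222) = -3.0, clip(-4.7226) = -3.0
Projection = [-3.0, -3.0]
Squared diffs: [22.2992, 2.9674]
Distance = sqrt(25.2666) = 5.0266


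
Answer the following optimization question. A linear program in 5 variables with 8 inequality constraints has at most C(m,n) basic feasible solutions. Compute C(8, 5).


Each vertex corresponds to some choice of n active constraints out of m, so the number of vertices is at most C(m, n) = m! / (n!(m-n)!).
m = 8, n = 5
Numerator: 8 * 7 * 6 * 5 * 4
Denominator: 5! = 120
C(8, 5) = 56


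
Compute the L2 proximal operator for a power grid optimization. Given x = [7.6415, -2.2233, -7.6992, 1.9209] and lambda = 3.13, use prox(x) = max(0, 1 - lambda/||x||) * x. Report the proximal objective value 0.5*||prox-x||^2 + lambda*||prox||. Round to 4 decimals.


Step 1: Compute ||x||.
||x|| = 11.2385
Step 2: Compute scaling factor.
scale = max(0, 1 - 3.13/11.2385) = 0.7215
Step 3: prox(x) = [5.5133, -1.6041, -5.5549, 1.3859]
||prox(x)|| = 8.1085
Step 4: Proximal objective.
0.5*||prox-x||^2 = 4.8985
lambda*||prox|| = 25.3796
Total = 30.2779


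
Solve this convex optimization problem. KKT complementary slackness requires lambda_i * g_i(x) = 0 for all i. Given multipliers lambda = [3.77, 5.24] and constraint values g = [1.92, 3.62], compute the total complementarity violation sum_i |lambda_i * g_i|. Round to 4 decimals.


KKT complementary slackness check:
lambda_1 * g_1 = 3.77 * 1.92 = 7.2384
lambda_2 * g_2 = 5.24 * 3.62 = 18.9688
Total violation = 7.2384 + 18.9688 = 26.2072


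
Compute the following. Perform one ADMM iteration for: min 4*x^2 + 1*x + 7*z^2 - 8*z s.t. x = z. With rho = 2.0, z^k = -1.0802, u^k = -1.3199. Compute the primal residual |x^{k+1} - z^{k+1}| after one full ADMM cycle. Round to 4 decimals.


ADMM iteration with rho = 2.0, z^k = -1.0802, u^k = -1.3199
Step 1: x-update.
Minimize 4*x^2 + 1*x + (2.0/2)*(x + 1.0802 - 1.3199)^2
FOC: (2*4 + 2.0)*x = -1 + 2.0*(-1.0802 + 1.3199)
x^{k+1} = -0.0521
Step 2: z-update.
Minimize 7*z^2 - 8*z + (2.0/2)*(-0.0521 - z - 1.3199)^2
FOC: (2*7 + 2.0)*z = 8 + 2.0*(-0.0521 - 1.3199)
z^{k+1} = 0.3285
Step 3: u-update.
u^{k+1} = -1.3199 - 0.0521 - 0.3285 = -1.7005
Step 4: Primal residual = |-0.0521 - 0.3285| = 0.3806


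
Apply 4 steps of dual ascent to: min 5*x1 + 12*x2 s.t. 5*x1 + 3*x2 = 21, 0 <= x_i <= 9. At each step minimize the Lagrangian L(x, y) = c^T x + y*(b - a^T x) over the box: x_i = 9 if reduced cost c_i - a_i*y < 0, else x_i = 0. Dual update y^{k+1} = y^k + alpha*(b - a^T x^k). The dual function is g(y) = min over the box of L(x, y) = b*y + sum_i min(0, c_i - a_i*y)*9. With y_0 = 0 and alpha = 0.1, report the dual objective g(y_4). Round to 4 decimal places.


Dual ascent for LP: min 5*x1 + 12*x2, 5*x1 + 3*x2 = 21, 0 <= x_i <= 9
Step 1: y^k = 0.0, reduced costs: (5.0, 12.0)
  x^k = (0.0, 0.0), subgradient = b - a^T x = 21.0
  y^{k+1} = 0.0 + 0.1*21.0 = 2.1
Step 2: y^k = 2.1, reduced costs: (-5.5, 5.7)
  x^k = (9.0, 0.0), subgradient = b - a^T x = -24.0
  y^{k+1} = 2.1 + 0.1*-24.0 = -0.3
Step 3: y^k = -0.3, reduced costs: (6.5, 12.9)
  x^k = (0.0, 0.0), subgradient = b - a^T x = 21.0
  y^{k+1} = -0.3 + 0.1*21.0 = 1.8
Step 4: y^k = 1.8, reduced costs: (-4.0, 6.6)
  x^k = (9.0, 0.0), subgradient = b - a^T x = -24.0
  y^{k+1} = 1.8 + 0.1*-24.0 = -0.6
Dual objective at y_4 = -0.6: reduced costs (8.0, 13.8), box minimizer x = (0.0, 0.0)
g(y_4) = b*y + (c1 - a1*y)*x1 + (c2 - a2*y)*x2 = 21*(-0.6) + 8.0*0.0 + 13.8*0.0 = -12.6 + 0.0 + 0.0 = -12.6


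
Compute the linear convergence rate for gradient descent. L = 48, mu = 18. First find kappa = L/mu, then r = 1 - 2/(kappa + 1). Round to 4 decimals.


Step 1: Compute the condition number.
kappa = L/mu = 48/18 = 2.6667
Step 2: Compute the convergence rate.
r = 1 - 2/(kappa + 1) = 1 - 2*mu/(L + mu) = (L - mu)/(L + mu) = 30/66 = 0.4545


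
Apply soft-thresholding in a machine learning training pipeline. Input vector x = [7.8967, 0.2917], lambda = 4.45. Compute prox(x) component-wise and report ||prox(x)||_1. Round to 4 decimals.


Soft-thresholding with lambda = 4.45:
prox(7.8967) = sign(7.8967)*max(|7.8967| - 4.45, 0) = 3.4467
prox(0.2917) = sign(0.2917)*max(|0.2917| - 4.45, 0) = 0.0
prox(x) = [3.4467, 0.0]
||prox(x)||_1 = 3.4467 + 0.0 = 3.4467


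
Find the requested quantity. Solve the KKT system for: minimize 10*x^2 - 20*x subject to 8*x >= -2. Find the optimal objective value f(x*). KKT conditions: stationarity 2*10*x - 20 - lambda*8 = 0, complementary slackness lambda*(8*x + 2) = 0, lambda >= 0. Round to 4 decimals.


Step 1: Try lambda = 0 (constraint inactive).
Stationarity: 2*10*x - 20 = 0
x* = 20/(2*10) = 1.0
Check constraint: 8*1.0 = 8.0 >= -2 -- satisfied.
Step 2: Compute optimal value.
f(x*) = 10*1.0^2 - 20*1.0 = -10.0


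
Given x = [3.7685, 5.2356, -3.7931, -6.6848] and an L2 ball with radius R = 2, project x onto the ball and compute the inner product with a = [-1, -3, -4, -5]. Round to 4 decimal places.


Step 1: Compute ||x|| (intermediates to 6 decimals).
||x|| = sqrt(3.7685^2 + 5.2356^2 + (-3.7931)^2 + (-6.6848)^2) = 10.034304
Step 2: Project.
Since ||x|| > R, scale = R/||x|| = 2/10.034304 = 0.199316, proj(x) = scale * x
proj(x) = [0.751122, 1.043539, -0.756026, -1.332388]
Step 3: Dot product.
a^T * proj(x) = -1*0.751122 - 3*1.043539 - 4*(-0.756026) - 5*(-1.332388) = 5.8043


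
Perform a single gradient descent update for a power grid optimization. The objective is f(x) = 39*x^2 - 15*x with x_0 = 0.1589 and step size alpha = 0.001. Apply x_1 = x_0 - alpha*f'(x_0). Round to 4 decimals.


We compute the gradient at x_0 and apply the update.
f'(x) = 78*x - 15
f'(0.1589) = 78*0.1589 - 15 = -2.6058
x_1 = 0.1589 - 0.001*-2.6058 = 0.1615


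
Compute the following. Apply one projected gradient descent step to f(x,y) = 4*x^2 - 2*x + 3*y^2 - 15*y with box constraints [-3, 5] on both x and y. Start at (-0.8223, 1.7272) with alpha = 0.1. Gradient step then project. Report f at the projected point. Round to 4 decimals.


Step 1: Compute gradient at (-0.8223, 1.7272).
grad_x = 2*4*-0.8223 - 2 = -8.5784
grad_y = 2*3*1.7272 - 15 = -4.6368
Step 2: Gradient step.
x_raw = -0.8223 - 0.1*-8.5784 = 0.0355
y_raw = 1.7272 - 0.1*-4.6368 = 2.1909
Step 3: Project onto [-3, 5].
x_proj = clip(0.0355) = 0.0355
y_proj = clip(2.1909) = 2.1909
Step 4: Evaluate f.
f(0.0355, 2.1909) = -18.5294


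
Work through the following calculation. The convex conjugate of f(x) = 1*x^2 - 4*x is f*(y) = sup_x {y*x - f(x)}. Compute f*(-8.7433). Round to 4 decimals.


f*(y) = sup_x {y*x - a*x^2 - b*x} = sup_x {(y-b)*x - a*x^2}
FOC: (y - b) - 2a*x = 0 => x* = (y - b)/(2a)
x* = (-8.7433 + 4)/(2*1) = -2.3717
f*(-8.7433) = (y-b)^2/(4a) = (-8.7433 + 4)^2/(4*1)
= 22.4989/4 = 5.6247


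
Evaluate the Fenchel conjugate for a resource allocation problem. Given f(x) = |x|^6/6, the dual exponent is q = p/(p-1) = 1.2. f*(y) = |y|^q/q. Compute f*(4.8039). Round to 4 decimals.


The conjugate exponent q satisfies 1/p + 1/q = 1.
p = 6, so q = 6/(6 - 1) = 1.2
|y|^q = 4.8039^1.2 = 6.5753
f*(4.8039) = 6.5753 / 1.2 = 5.4794


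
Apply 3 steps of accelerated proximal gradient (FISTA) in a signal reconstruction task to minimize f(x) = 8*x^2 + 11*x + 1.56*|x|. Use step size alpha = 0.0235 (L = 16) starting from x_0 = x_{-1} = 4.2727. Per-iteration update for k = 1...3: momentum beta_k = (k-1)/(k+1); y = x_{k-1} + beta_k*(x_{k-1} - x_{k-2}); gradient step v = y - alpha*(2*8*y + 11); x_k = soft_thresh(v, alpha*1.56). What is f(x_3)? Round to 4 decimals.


FISTA on f(x) = 8*x^2 + 11*x + 1.56*|x|
L = 16, alpha = 0.0235
Iteration 1: beta = 0.0, y = 4.2727 + 0.0*(4.2727 - 4.2727) = 4.2727
  grad(y) = 79.3632, v = y - alpha*grad = 2.4077
  prox(v) = soft_thresh(2.4077, 0.0367) = 2.371
Iteration 2: beta = 0.3333, y = 2.371 + 0.3333*(2.371 - 4.2727) = 1.7371
  grad(y) = 38.7937, v = y - alpha*grad = 0.8255
  prox(v) = soft_thresh(0.8255, 0.0367) = 0.7888
Iteration 3: beta = 0.5, y = 0.7888 + 0.5*(0.7888 - 2.371) = -0.0023
  grad(y) = 10.963, v = y - alpha*grad = -0.2599
  prox(v) = soft_thresh(-0.2599, 0.0367) = -0.2233
f(x_3) = 8*(-0.2233)^2 + 11*(-0.2233) + 1.56*|-0.2233| = -1.7089


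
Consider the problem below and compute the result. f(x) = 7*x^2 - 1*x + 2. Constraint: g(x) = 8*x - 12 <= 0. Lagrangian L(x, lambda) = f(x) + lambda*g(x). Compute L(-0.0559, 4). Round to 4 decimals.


Step 1: Evaluate f(x).
f(-0.0559) = 7*(-0.0559)^2 - 1*(-0.0559) + 2 = 2.0778
Step 2: Evaluate g(x).
g(-0.0559) = 8*-0.0559 - 12 = -12.4472
Step 3: Compute Lagrangian.
L = 2.0778 + 4*-12.4472 = -47.711


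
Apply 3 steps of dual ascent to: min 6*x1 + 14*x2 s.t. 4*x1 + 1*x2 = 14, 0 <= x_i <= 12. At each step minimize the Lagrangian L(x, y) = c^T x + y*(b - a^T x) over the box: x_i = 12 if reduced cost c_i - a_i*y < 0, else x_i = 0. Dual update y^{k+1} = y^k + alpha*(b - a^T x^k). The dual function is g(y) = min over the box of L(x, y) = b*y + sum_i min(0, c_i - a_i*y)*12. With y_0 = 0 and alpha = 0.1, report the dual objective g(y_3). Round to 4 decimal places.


Dual ascent for LP: min 6*x1 + 14*x2, 4*x1 + 1*x2 = 14, 0 <= x_i <= 12
Step 1: y^k = 0.0, reduced costs: (6.0, 14.0)
  x^k = (0.0, 0.0), subgradient = b - a^T x = 14.0
  y^{k+1} = 0.0 + 0.1*14.0 = 1.4
Step 2: y^k = 1.4, reduced costs: (0.4, 12.6)
  x^k = (0.0, 0.0), subgradient = b - a^T x = 14.0
  y^{k+1} = 1.4 + 0.1*14.0 = 2.8
Step 3: y^k = 2.8, reduced costs: (-5.2, 11.2)
  x^k = (12.0, 0.0), subgradient = b - a^T x = -34.0
  y^{k+1} = 2.8 + 0.1*-34.0 = -0.6
Dual objective at y_3 = -0.6: reduced costs (8.4, 14.6), box minimizer x = (0.0, 0.0)
g(y_3) = b*y + (c1 - a1*y)*x1 + (c2 - a2*y)*x2 = 14*(-0.6) + 8.4*0.0 + 14.6*0.0 = -8.4 + 0.0 + 0.0 = -8.4


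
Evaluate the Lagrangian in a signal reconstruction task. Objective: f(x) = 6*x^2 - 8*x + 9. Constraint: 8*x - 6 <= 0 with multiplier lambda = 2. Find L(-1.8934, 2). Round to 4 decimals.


Step 1: Evaluate f(x).
f(-1.8934) = 6*(-1.8934)^2 - 8*(-1.8934) + 9 = 45.657
Step 2: Evaluate g(x).
g(-1.8934) = 8*-1.8934 - 6 = -21.1472
Step 3: Compute Lagrangian.
L = 45.657 + 2*-21.1472 = 3.3626


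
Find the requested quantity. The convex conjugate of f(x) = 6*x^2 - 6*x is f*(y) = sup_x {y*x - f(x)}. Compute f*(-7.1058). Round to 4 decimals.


f*(y) = sup_x {y*x - a*x^2 - b*x} = sup_x {(y-b)*x - a*x^2}
FOC: (y - b) - 2a*x = 0 => x* = (y - b)/(2a)
x* = (-7.1058 + 6)/(2*6) = -0.0922
f*(-7.1058) = (y-b)^2/(4a) = (-7.1058 + 6)^2/(4*6)
= 1.2228/24 = 0.0509


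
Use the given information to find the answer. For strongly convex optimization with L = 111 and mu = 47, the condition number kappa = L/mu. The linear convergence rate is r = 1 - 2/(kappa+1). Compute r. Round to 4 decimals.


Step 1: Compute the condition number.
kappa = L/mu = 111/47 = 2.3617
Step 2: Compute the convergence rate.
r = 1 - 2/(kappa + 1) = 1 - 2*mu/(L + mu) = (L - mu)/(L + mu) = 64/158 = 0.4051


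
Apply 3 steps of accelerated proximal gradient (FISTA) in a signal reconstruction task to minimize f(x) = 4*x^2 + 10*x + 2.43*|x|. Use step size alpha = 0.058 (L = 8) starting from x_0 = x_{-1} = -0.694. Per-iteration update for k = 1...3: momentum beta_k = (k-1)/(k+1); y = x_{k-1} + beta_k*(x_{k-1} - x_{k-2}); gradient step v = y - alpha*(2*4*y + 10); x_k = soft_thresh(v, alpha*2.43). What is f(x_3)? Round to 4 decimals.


FISTA on f(x) = 4*x^2 + 10*x + 2.43*|x|
L = 8, alpha = 0.058
Iteration 1: beta = 0.0, y = -0.694 + 0.0*(-0.694 + 0.694) = -0.694
  grad(y) = 4.448, v = y - alpha*grad = -0.952
  prox(v) = soft_thresh(-0.952, 0.1409) = -0.811
Iteration 2: beta = 0.3333, y = -0.811 + 0.3333*(-0.811 + 0.694) = -0.8501
  grad(y) = 3.1995, v = y - alpha*grad = -1.0356
  prox(v) = soft_thresh(-1.0356, 0.1409) = -0.8947
Iteration 3: beta = 0.5, y = -0.8947 + 0.5*(-0.8947 + 0.811) = -0.9365
  grad(y) = 2.5079, v = y - alpha*grad = -1.082
  prox(v) = soft_thresh(-1.082, 0.1409) = -0.941
f(x_3) = 4*(-0.941)^2 + 10*(-0.941) + 2.43*|-0.941| = -3.5814


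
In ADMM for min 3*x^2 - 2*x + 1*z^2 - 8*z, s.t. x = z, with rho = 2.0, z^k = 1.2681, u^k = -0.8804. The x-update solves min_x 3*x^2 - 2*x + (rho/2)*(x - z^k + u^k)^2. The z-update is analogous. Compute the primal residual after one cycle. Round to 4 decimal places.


ADMM iteration with rho = 2.0, z^k = 1.2681, u^k = -0.8804
Step 1: x-update.
Minimize 3*x^2 - 2*x + (2.0/2)*(x - 1.2681 - 0.8804)^2
FOC: (2*3 + 2.0)*x = 2 + 2.0*(1.2681 + 0.8804)
x^{k+1} = 0.7871
Step 2: z-update.
Minimize 1*z^2 - 8*z + (2.0/2)*(0.7871 - z - 0.8804)^2
FOC: (2*1 + 2.0)*z = 8 + 2.0*(0.7871 - 0.8804)
z^{k+1} = 1.9534
Step 3: u-update.
u^{k+1} = -0.8804 + 0.7871 - 1.9534 = -2.0466
Step 4: Primal residual = |0.7871 - 1.9534| = 1.1662


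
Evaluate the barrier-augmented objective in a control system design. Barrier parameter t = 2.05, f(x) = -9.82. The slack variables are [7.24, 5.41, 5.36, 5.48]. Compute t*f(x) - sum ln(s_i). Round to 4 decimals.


Step 1: Compute log-barrier.
ln values: [1.9796, 1.6882, 1.679, 1.7011]
phi = -(1.9796 + 1.6882 + 1.679 + 1.7011) = -7.0479
Step 2: Compute augmented objective.
t*f(x) = 2.05*-9.82 = -20.131
Total = -20.131 - 7.0479 = -27.1789


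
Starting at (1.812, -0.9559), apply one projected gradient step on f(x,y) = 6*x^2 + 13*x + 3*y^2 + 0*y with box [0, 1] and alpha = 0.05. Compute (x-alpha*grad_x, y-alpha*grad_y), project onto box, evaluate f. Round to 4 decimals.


Step 1: Compute gradient at (1.812, -0.9559).
grad_x = 2*6*1.812 + 13 = 34.744
grad_y = 2*3*-0.9559 + 0 = -5.7354
Step 2: Gradient step.
x_raw = 1.812 - 0.05*34.744 = 0.0748
y_raw = -0.9559 - 0.05*-5.7354 = -0.6691
Step 3: Project onto [0, 1].
x_proj = clip(0.0748) = 0.0748
y_proj = clip(-0.6691) = 0.0
Step 4: Evaluate f.
f(0.0748, 0.0) = 1.006


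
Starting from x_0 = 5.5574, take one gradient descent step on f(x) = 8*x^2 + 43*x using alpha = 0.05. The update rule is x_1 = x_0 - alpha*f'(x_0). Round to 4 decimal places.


We compute the gradient at x_0 and apply the update.
f'(x) = 16*x + 43
f'(5.5574) = 16*5.5574 + 43 = 131.9184
x_1 = 5.5574 - 0.05*131.9184 = -1.0385


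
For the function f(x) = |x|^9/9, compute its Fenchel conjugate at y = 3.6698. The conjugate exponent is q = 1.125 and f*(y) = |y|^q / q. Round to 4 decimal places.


The conjugate exponent q satisfies 1/p + 1/q = 1.
p = 9, so q = 9/(9 - 1) = 1.125
|y|^q = 3.6698^1.125 = 4.3174
f*(3.6698) = 4.3174 / 1.125 = 3.8377


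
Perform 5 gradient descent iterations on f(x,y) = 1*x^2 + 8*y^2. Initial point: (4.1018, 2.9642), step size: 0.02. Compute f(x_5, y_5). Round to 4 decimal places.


Gradient descent on f(x,y) = 1*x^2 + 8*y^2.
Starting point: (4.1018, 2.9642), alpha = 0.02
Step 1: grad_x = 2*1*4.1018 = 8.2036, grad_y = 2*8*2.9642 = 47.4272
  x_1 = 4.1018 - 0.02*8.2036 = 3.9377
  y_1 = 2.9642 - 0.02*47.4272 = 2.0157
Step 2: grad_x = 2*1*3.9377 = 7.8755, grad_y = 2*8*2.0157 = 32.2505
  x_2 = 3.9377 - 0.02*7.8755 = 3.7802
  y_2 = 2.0157 - 0.02*32.2505 = 1.3706
Step 3: grad_x = 2*1*3.7802 = 7.5604, grad_y = 2*8*1.3706 = 21.9303
  x_3 = 3.7802 - 0.02*7.5604 = 3.629
  y_3 = 1.3706 - 0.02*21.9303 = 0.932
Step 4: grad_x = 2*1*3.629 = 7.258, grad_y = 2*8*0.932 = 14.9126
  x_4 = 3.629 - 0.02*7.258 = 3.4838
  y_4 = 0.932 - 0.02*14.9126 = 0.6338
Step 5: grad_x = 2*1*3.4838 = 6.9677, grad_y = 2*8*0.6338 = 10.1406
  x_5 = 3.4838 - 0.02*6.9677 = 3.3445
  y_5 = 0.6338 - 0.02*10.1406 = 0.431
f(3.3445, 0.431) = 1*3.3445^2 + 8*0.431^2 = 12.6716


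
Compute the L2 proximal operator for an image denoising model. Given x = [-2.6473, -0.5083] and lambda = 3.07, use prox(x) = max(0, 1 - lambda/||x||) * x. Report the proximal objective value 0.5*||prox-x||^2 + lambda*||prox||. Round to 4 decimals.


Step 1: Compute ||x||.
||x|| = 2.6957
Step 2: Compute scaling factor.
scale = max(0, 1 - 3.07/2.6957) = 0.0
Step 3: prox(x) = [-0.0, -0.0]
||prox(x)|| = 0.0
Step 4: Proximal objective.
0.5*||prox-x||^2 = 3.6333
lambda*||prox|| = 0.0
Total = 3.6333


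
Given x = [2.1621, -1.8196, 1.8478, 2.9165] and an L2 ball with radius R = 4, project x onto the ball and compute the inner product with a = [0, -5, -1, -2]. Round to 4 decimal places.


Step 1: Compute ||x|| (intermediates to 6 decimals).
||x|| = sqrt(2.1621^2 + (-1.8196)^2 + 1.8478^2 + 2.9165^2) = 4.461609
Step 2: Project.
Since ||x|| > R, scale = R/||x|| = 4/4.461609 = 0.896538, proj(x) = scale * x
proj(x) = [1.938405, -1.631341, 1.656623, 2.614753]
Step 3: Dot product.
a^T * proj(x) = 0*1.938405 - 5*(-1.631341) - 1*1.656623 - 2*2.614753 = 1.2706


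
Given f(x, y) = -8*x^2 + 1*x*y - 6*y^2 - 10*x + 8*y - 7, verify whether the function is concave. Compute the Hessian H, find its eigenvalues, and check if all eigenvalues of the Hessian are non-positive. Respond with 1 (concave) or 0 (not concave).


The Hessian of f(x,y) = -8*x^2 + 1*x*y - 6*y^2 - 10*x + 8*y - 7 is:
H = [[-16, 1], [1, -12]]
Trace = -16 - 12 = -28
Determinant = -16*-12 - (1)^2 = 191
Discriminant = (-28)^2 - 4*191 = 20.0
Eigenvalues: lambda_1 = -16.2361, lambda_2 = -11.7639
The function is concave.

1


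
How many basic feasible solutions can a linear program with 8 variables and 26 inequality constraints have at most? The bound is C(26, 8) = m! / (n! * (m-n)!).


Each vertex corresponds to some choice of n active constraints out of m, so the number of vertices is at most C(m, n) = m! / (n!(m-n)!).
m = 26, n = 8
Numerator: 26 * 25 * 24 * 23 * 22 * 21 * 20 * 19
Denominator: 8! = 40320
C(26, 8) = 1562275


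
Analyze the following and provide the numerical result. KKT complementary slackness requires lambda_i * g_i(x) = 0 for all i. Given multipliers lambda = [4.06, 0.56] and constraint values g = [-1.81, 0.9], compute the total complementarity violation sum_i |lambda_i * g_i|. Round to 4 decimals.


KKT complementary slackness check:
lambda_1 * g_1 = 4.06 * -1.81 = -7.3486
lambda_2 * g_2 = 0.56 * 0.9 = 0.504
Total violation = 7.3486 + 0.504 = 7.8526


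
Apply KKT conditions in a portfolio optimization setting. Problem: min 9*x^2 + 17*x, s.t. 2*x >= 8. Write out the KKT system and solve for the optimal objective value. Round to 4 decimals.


Step 1: Try lambda = 0 (constraint inactive).
x_unc = -17/(2*9) = -0.9444
Check: 2*-0.9444 = -1.8888 < 8 -- violated!
Step 2: Constraint must be active: 2*x = 8
x* = 8/2 = 4.0
lambda = (2*9*4.0 + 17)/2 = 44.5
Step 3: Compute optimal value.
f(x*) = 9*4.0^2 + 17*4.0 = 212.0


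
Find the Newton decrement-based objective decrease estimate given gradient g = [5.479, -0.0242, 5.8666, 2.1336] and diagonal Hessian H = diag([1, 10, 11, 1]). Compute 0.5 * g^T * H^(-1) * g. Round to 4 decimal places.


Step 1: H is diagonal, so H^(-1) * g = [5.479, -0.0024, 0.5333, 2.1336].
Step 2: g^T H^(-1) g = sum_i g_i^2 / H_ii
  = (5.479)^2/1 + (-0.0242)^2/10 + (5.8666)^2/11 + (2.1336)^2/1
  = 30.0194 + 0.0001 + 3.1288 + 4.5522 = 37.7006
Step 3: Objective decrease = 0.5 * g^T H^(-1) g = 18.8503


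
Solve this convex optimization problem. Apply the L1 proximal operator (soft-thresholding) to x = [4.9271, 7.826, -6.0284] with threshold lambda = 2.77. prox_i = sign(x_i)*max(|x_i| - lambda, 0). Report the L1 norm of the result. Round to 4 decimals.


Soft-thresholding with lambda = 2.77:
prox(4.9271) = sign(4.9271)*max(|4.9271| - 2.77, 0) = 2.1571
prox(7.826) = sign(7.826)*max(|7.826| - 2.77, 0) = 5.056
prox(-6.0284) = sign(-6.0284)*max(|-6.0284| - 2.77, 0) = -3.2584
prox(x) = [2.1571, 5.056, -3.2584]
||prox(x)||_1 = 2.1571 + 5.056 + 3.2584 = 10.4715


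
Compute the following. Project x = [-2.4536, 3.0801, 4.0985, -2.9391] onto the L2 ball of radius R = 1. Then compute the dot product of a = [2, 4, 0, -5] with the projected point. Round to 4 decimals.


Step 1: Compute ||x|| (intermediates to 6 decimals).
||x|| = sqrt((-2.4536)^2 + 3.0801^2 + 4.0985^2 + (-2.9391)^2) = 6.398686
Step 2: Project.
Since ||x|| > R, scale = R/||x|| = 1/6.398686 = 0.156282, proj(x) = scale * x
proj(x) = [-0.383454, 0.481364, 0.640522, -0.459328]
Step 3: Dot product.
a^T * proj(x) = 2*(-0.383454) + 4*0.481364 + 0*0.640522 - 5*(-0.459328) = 3.4552


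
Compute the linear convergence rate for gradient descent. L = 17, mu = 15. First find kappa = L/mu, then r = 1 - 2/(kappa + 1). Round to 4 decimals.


Step 1: Compute the condition number.
kappa = L/mu = 17/15 = 1.1333
Step 2: Compute the convergence rate.
r = 1 - 2/(kappa + 1) = 1 - 2*mu/(L + mu) = (L - mu)/(L + mu) = 2/32 = 0.0625


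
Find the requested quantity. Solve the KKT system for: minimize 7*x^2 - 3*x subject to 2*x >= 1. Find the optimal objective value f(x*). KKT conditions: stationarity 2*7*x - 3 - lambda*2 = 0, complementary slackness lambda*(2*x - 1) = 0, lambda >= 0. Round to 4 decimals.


Step 1: Try lambda = 0 (constraint inactive).
x_unc = 3/(2*7) = 0.2143
Check: 2*0.2143 = 0.4286 < 1 -- violated!
Step 2: Constraint must be active: 2*x = 1
x* = 1/2 = 0.5
lambda = (2*7*0.5 - 3)/2 = 2.0
Step 3: Compute optimal value.
f(x*) = 7*0.5^2 - 3*0.5 = 0.25


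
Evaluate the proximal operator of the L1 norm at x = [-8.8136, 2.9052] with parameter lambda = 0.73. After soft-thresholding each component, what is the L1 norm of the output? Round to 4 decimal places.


Soft-thresholding with lambda = 0.73:
prox(-8.8136) = sign(-8.8136)*max(|-8.8136| - 0.73, 0) = -8.0836
prox(2.9052) = sign(2.9052)*max(|2.9052| - 0.73, 0) = 2.1752
prox(x) = [-8.0836, 2.1752]
||prox(x)||_1 = 8.0836 + 2.1752 = 10.2588


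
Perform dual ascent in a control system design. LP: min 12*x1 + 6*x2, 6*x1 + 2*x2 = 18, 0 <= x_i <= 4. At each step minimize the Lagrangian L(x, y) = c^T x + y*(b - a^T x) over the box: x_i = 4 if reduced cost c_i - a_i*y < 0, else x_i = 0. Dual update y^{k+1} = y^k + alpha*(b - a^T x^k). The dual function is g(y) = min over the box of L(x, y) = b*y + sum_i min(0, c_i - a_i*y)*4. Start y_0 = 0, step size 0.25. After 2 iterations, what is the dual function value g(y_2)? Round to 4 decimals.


Dual ascent for LP: min 12*x1 + 6*x2, 6*x1 + 2*x2 = 18, 0 <= x_i <= 4
Step 1: y^k = 0.0, reduced costs: (12.0, 6.0)
  x^k = (0.0, 0.0), subgradient = b - a^T x = 18.0
  y^{k+1} = 0.0 + 0.25*18.0 = 4.5
Step 2: y^k = 4.5, reduced costs: (-15.0, -3.0)
  x^k = (4.0, 4.0), subgradient = b - a^T x = -14.0
  y^{k+1} = 4.5 + 0.25*-14.0 = 1.0
Dual objective at y_2 = 1.0: reduced costs (6.0, 4.0), box minimizer x = (0.0, 0.0)
g(y_2) = b*y + (c1 - a1*y)*x1 + (c2 - a2*y)*x2 = 18*1.0 + 6.0*0.0 + 4.0*0.0 = 18.0 + 0.0 + 0.0 = 18.0


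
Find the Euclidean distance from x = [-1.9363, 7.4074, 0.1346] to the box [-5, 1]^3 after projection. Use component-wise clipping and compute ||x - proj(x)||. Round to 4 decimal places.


Project each component onto [-5, 1].
clip(-1.9363) = -1.9363, clip(7.4074) = 1.0, clip(0.1346) = 0.1346
Projection = [-1.9363, 1.0, 0.1346]
Squared diffs: [0.0, 41.0548, 0.0]
Distance = sqrt(41.0548) = 6.4074


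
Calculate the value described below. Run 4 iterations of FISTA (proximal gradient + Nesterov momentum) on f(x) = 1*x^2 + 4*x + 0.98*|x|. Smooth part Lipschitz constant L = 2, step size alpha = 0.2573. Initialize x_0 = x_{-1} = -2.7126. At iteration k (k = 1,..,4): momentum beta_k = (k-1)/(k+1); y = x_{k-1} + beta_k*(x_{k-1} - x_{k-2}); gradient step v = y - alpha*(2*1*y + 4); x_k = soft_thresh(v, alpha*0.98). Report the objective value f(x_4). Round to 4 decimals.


FISTA on f(x) = 1*x^2 + 4*x + 0.98*|x|
L = 2, alpha = 0.2573
Iteration 1: beta = 0.0, y = -2.7126 + 0.0*(-2.7126 + 2.7126) = -2.7126
  grad(y) = -1.4252, v = y - alpha*grad = -2.3459
  prox(v) = soft_thresh(-2.3459, 0.2522) = -2.0937
Iteration 2: beta = 0.3333, y = -2.0937 + 0.3333*(-2.0937 + 2.7126) = -1.8875
  grad(y) = 0.2251, v = y - alpha*grad = -1.9454
  prox(v) = soft_thresh(-1.9454, 0.2522) = -1.6932
Iteration 3: beta = 0.5, y = -1.6932 + 0.5*(-1.6932 + 2.0937) = -1.493
  grad(y) = 1.0141, v = y - alpha*grad = -1.7539
  prox(v) = soft_thresh(-1.7539, 0.2522) = -1.5017
Iteration 4: beta = 0.6, y = -1.5017 + 0.6*(-1.5017 + 1.6932) = -1.3868
  grad(y) = 1.2263, v = y - alpha*grad = -1.7024
  prox(v) = soft_thresh(-1.7024, 0.2522) = -1.4502
f(x_4) = 1*(-1.4502)^2 + 4*(-1.4502) + 0.98*|-1.4502| = -2.2765


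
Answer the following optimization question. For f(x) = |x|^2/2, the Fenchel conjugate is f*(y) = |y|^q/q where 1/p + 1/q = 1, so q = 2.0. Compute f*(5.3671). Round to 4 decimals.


The conjugate exponent q satisfies 1/p + 1/q = 1.
p = 2, so q = 2/(2 - 1) = 2.0
|y|^q = 5.3671^2.0 = 28.8058
f*(5.3671) = 28.8058 / 2.0 = 14.4029


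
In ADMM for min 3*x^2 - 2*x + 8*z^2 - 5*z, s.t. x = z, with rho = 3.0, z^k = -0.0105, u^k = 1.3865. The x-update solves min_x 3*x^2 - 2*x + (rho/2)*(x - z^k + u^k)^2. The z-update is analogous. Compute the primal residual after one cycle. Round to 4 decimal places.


ADMM iteration with rho = 3.0, z^k = -0.0105, u^k = 1.3865
Step 1: x-update.
Minimize 3*x^2 - 2*x + (3.0/2)*(x + 0.0105 + 1.3865)^2
FOC: (2*3 + 3.0)*x = 2 + 3.0*(-0.0105 - 1.3865)
x^{k+1} = -0.2434
Step 2: z-update.
Minimize 8*z^2 - 5*z + (3.0/2)*(-0.2434 - z + 1.3865)^2
FOC: (2*8 + 3.0)*z = 5 + 3.0*(-0.2434 + 1.3865)
z^{k+1} = 0.4436
Step 3: u-update.
u^{k+1} = 1.3865 - 0.2434 - 0.4436 = 0.6994
Step 4: Primal residual = |-0.2434 - 0.4436| = 0.6871


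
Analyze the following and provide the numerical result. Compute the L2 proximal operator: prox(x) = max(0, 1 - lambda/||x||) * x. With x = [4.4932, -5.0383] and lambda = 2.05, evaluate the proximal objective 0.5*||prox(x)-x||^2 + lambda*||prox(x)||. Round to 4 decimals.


Step 1: Compute ||x||.
||x|| = 6.7508
Step 2: Compute scaling factor.
scale = max(0, 1 - 2.05/6.7508) = 0.6963
Step 3: prox(x) = [3.1288, -3.5083]
||prox(x)|| = 4.7008
Step 4: Proximal objective.
0.5*||prox-x||^2 = 2.1013
lambda*||prox|| = 9.6366
Total = 11.7379


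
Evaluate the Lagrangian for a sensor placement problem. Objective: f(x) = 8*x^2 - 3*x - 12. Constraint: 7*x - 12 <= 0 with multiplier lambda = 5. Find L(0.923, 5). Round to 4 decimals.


Step 1: Evaluate f(x).
f(0.923) = 8*0.923^2 - 3*0.923 - 12 = -7.9536
Step 2: Evaluate g(x).
g(0.923) = 7*0.923 - 12 = -5.539
Step 3: Compute Lagrangian.
L = -7.9536 + 5*-5.539 = -35.6486


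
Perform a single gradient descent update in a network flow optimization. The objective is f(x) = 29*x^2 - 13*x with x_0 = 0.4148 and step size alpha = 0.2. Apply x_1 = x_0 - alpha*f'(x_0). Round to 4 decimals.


We compute the gradient at x_0 and apply the update.
f'(x) = 58*x - 13
f'(0.4148) = 58*0.4148 - 13 = 11.0584
x_1 = 0.4148 - 0.2*11.0584 = -1.7969


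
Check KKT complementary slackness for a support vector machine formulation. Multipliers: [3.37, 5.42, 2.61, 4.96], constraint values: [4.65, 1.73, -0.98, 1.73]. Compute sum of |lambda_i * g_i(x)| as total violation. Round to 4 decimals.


KKT complementary slackness check:
lambda_1 * g_1 = 3.37 * 4.65 = 15.6705
lambda_2 * g_2 = 5.42 * 1.73 = 9.3766
lambda_3 * g_3 = 2.61 * -0.98 = -2.5578
lambda_4 * g_4 = 4.96 * 1.73 = 8.5808
Total violation = 15.6705 + 9.3766 + 2.5578 + 8.5808 = 36.1857


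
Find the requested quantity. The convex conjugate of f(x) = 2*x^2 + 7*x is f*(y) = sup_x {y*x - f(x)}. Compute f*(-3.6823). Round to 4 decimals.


f*(y) = sup_x {y*x - a*x^2 - b*x} = sup_x {(y-b)*x - a*x^2}
FOC: (y - b) - 2a*x = 0 => x* = (y - b)/(2a)
x* = (-3.6823 - 7)/(2*2) = -2.6706
f*(-3.6823) = (y-b)^2/(4a) = (-3.6823 - 7)^2/(4*2)
= 114.1115/8 = 14.2639


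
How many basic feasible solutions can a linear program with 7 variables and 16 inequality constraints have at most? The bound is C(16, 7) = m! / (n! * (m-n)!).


Each vertex corresponds to some choice of n active constraints out of m, so the number of vertices is at most C(m, n) = m! / (n!(m-n)!).
m = 16, n = 7
Numerator: 16 * 15 * 14 * 13 * 12 * 11 * 10
Denominator: 7! = 5040
C(16, 7) = 11440


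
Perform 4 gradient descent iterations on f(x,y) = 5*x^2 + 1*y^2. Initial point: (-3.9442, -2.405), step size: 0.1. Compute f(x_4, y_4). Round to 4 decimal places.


Gradient descent on f(x,y) = 5*x^2 + 1*y^2.
Starting point: (-3.9442, -2.405), alpha = 0.1
Step 1: grad_x = 2*5*-3.9442 = -39.442, grad_y = 2*1*-2.405 = -4.81
  x_1 = -3.9442 - 0.1*-39.442 = 0.0
  y_1 = -2.405 - 0.1*-4.81 = -1.924
Step 2: grad_x = 2*5*0.0 = 0.0, grad_y = 2*1*-1.924 = -3.848
  x_2 = 0.0 - 0.1*0.0 = 0.0
  y_2 = -1.924 - 0.1*-3.848 = -1.5392
Step 3: grad_x = 2*5*0.0 = 0.0, grad_y = 2*1*-1.5392 = -3.0784
  x_3 = 0.0 - 0.1*0.0 = 0.0
  y_3 = -1.5392 - 0.1*-3.0784 = -1.2314
Step 4: grad_x = 2*5*0.0 = 0.0, grad_y = 2*1*-1.2314 = -2.4627
  x_4 = 0.0 - 0.1*0.0 = 0.0
  y_4 = -1.2314 - 0.1*-2.4627 = -0.9851
f(0.0, -0.9851) = 5*0.0^2 + 1*(-0.9851)^2 = 0.9704
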